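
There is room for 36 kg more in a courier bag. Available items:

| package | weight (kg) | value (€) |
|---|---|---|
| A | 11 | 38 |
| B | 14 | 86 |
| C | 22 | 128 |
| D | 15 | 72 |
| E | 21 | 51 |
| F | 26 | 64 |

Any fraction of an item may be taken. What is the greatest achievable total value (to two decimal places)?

Greedy by value/weight ratio, highest first.
Order: B (86/14=6.14) > C (128/22=5.82) > D (72/15=4.80) > A (38/11=3.45) > F (64/26=2.46) > E (51/21=2.43)
Fill: take B (14 @ 86) → take C (22 @ 128); 36/36 used.
Total value = 214.00

214.00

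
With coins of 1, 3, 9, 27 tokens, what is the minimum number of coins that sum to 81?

81 = 3×27
Total coins = 3 = 3

3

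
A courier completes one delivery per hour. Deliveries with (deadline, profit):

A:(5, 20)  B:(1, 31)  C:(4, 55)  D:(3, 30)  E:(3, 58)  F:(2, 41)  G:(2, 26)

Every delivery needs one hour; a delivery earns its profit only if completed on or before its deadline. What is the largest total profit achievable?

205

By profit: E(d3,58), C(d4,55), F(d2,41), B(d1,31), D(d3,30), G(d2,26), A(d5,20)
E→slot 3; C→slot 4; F→slot 2; B→slot 1; D skipped; G skipped; A→slot 5.
Profit = 31 + 41 + 58 + 55 + 20 = 205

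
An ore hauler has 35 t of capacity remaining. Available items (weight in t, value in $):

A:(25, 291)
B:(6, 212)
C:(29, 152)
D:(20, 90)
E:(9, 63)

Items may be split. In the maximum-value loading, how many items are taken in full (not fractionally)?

Greedy by value/weight ratio, highest first.
Order: B (212/6=35.33) > A (291/25=11.64) > E (63/9=7.00) > C (152/29=5.24) > D (90/20=4.50)
Fill: take B (6 @ 212) → take A (25 @ 291) → take 4/9 of E → 28.00; 35/35 used.
2 item(s) taken whole; one partial (take 4/9 of E).

2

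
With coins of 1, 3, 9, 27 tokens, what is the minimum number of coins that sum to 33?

Use the largest denomination that fits, subtract, and repeat.
33 − 1×27→6 − 2×3→0
Total coins = 1 + 2 = 3

3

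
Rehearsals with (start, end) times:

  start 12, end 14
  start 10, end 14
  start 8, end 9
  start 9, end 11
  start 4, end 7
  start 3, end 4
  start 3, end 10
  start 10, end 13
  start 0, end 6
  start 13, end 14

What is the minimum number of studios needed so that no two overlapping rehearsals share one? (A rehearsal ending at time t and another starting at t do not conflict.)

Count concurrent intervals with a sweep; the peak is the room count.
starts: [0, 3, 3, 4, 8, 9, 10, 10, 12, 13]
ends:   [4, 6, 7, 9, 10, 11, 13, 14, 14, 14]
s0→1 s3→2 s3→3  — peak 3.

3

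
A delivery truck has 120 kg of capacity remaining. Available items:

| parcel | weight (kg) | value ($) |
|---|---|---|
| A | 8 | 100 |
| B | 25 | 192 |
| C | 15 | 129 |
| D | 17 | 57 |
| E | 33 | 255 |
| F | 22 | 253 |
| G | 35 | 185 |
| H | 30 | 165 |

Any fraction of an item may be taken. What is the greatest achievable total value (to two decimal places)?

1022.50

Ratios (sorted): A 12.50, F 11.50, C 8.60, E 7.73, B 7.68, H 5.50, G 5.29, D 3.35
take A (8 @ 100); take F (22 @ 253); take C (15 @ 129); take E (33 @ 255); take B (25 @ 192); take 17/30 of H → 93.50. Capacity used 120/120.
Total value = 1022.50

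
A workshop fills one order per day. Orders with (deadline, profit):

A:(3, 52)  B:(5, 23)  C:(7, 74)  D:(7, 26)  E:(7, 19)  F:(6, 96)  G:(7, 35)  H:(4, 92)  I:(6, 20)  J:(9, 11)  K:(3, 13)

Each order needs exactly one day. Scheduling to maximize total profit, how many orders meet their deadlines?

By profit: F(d6,96), H(d4,92), C(d7,74), A(d3,52), G(d7,35), D(d7,26), B(d5,23), I(d6,20), E(d7,19), K(d3,13), J(d9,11)
F→slot 6; H→slot 4; C→slot 7; A→slot 3; G→slot 5; D→slot 2; B→slot 1; I skipped; E skipped; K skipped; J→slot 9.
8 of 11 scheduled.

8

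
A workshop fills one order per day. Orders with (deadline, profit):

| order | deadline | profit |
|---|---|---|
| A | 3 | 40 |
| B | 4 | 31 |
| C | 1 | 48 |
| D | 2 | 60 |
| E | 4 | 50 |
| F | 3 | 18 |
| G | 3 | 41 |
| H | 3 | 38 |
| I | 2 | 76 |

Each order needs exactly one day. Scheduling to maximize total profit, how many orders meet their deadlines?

4

Take jobs in profit order; each goes to the latest open slot no later than its deadline.
By profit: I(d2,76), D(d2,60), E(d4,50), C(d1,48), G(d3,41), A(d3,40), H(d3,38), B(d4,31), F(d3,18)
I→slot 2; D→slot 1; E→slot 4; C skipped; G→slot 3; A skipped; H skipped; B skipped; F skipped.
4 of 9 scheduled.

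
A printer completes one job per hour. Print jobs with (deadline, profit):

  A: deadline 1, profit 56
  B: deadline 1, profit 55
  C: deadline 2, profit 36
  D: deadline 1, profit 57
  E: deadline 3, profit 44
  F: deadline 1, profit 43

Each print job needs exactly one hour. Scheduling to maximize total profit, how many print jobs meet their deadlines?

3

By profit: D(d1,57), A(d1,56), B(d1,55), E(d3,44), F(d1,43), C(d2,36)
D→slot 1; A skipped; B skipped; E→slot 3; F skipped; C→slot 2.
3 of 6 scheduled.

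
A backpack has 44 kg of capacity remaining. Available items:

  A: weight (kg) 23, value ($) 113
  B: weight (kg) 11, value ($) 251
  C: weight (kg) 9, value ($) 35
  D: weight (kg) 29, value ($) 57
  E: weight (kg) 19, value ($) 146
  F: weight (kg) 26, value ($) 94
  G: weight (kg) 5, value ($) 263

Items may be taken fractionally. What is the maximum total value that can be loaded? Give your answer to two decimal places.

Greedy by value/weight ratio, highest first.
Ratios (sorted): G 52.60, B 22.82, E 7.68, A 4.91, C 3.89, F 3.62, D 1.97
take G (5 @ 263); take B (11 @ 251); take E (19 @ 146); take 9/23 of A → 44.22. Capacity used 44/44.
Total value = 704.22

704.22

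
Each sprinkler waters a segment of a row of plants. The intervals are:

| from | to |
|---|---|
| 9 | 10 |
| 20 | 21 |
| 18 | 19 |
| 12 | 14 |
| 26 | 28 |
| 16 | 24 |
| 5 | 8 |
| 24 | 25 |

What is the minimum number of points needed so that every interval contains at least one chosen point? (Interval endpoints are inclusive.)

7

Sort by right endpoint; whenever an interval is uncovered, place a point at its right end.
By right end: [5,8]  [9,10]  [12,14]  [18,19]  [20,21]  [16,24]  [24,25]  [26,28]
[5,8] uncovered → point at 8; [9,10] uncovered → point at 10; [12,14] uncovered → point at 14; [18,19] uncovered → point at 19; [20,21] uncovered → point at 21; [24,25] uncovered → point at 25; [26,28] uncovered → point at 28.
Points: 8, 10, 14, 19, 21, 25, 28 (7 total).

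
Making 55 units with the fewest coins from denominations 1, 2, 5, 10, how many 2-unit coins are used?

Use the largest denomination that fits, subtract, and repeat.
55 = 5×10 + 1×5
Count of 2: 0

0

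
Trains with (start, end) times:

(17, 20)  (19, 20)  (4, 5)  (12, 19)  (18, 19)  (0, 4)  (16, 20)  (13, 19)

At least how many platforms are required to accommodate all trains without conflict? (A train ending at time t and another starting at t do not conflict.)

starts: [0, 4, 12, 13, 16, 17, 18, 19]
ends:   [4, 5, 19, 19, 19, 20, 20, 20]
s0→1 e4→0 s4→1 e5→0 s12→1 s13→2 s16→3 s17→4 s18→5  — peak 5.

5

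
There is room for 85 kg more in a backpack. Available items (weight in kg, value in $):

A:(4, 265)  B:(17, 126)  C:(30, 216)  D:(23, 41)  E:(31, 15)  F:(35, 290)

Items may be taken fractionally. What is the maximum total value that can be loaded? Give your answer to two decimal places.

Ratios (sorted): A 66.25, F 8.29, B 7.41, C 7.20, D 1.78, E 0.48
take A (4 @ 265); take F (35 @ 290); take B (17 @ 126); take 29/30 of C → 208.80. Capacity used 85/85.
Total value = 889.80

889.80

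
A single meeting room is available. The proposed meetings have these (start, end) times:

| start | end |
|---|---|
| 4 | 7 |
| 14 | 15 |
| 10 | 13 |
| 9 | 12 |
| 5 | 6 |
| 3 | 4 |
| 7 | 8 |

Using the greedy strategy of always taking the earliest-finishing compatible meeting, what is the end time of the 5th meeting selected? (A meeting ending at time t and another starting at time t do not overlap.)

Order by finish time; keep every interval that doesn't clash with the previous kept one.
By end time: (3,4), (5,6), (4,7), (7,8), (9,12), (10,13), (14,15).
Pick (3,4); next start ≥ 4 → (5,6); next start ≥ 6 → (7,8); next start ≥ 8 → (9,12); next start ≥ 12 → (14,15).
Selected: (3,4) (5,6) (7,8) (9,12) (14,15)

15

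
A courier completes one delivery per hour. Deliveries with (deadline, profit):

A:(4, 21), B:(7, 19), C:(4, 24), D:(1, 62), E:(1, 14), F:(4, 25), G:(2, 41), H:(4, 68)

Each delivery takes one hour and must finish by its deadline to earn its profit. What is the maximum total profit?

215

Take jobs in profit order; each goes to the latest open slot no later than its deadline.
Profit order: H=68 D=62 G=41 F=25 C=24 A=21 B=19 E=14
Assign: H→slot 4, D→slot 1, G→slot 2, F→slot 3, C skipped, A skipped, B→slot 7, E skipped.
Slots: [1:D] [2:G] [3:F] [4:H] [7:B]
Profit = 62 + 41 + 25 + 68 + 19 = 215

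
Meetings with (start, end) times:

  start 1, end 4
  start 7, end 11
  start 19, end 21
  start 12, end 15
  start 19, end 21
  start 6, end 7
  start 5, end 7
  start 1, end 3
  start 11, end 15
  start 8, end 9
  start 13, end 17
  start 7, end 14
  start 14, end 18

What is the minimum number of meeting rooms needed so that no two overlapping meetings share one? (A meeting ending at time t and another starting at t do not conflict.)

Events (time:±→running): 1:+→1 1:+→2 3:-→1 4:-→0 5:+→1 6:+→2 7:-→1 7:-→0 7:+→1 7:+→2 8:+→3 9:-→2 11:-→1 11:+→2 12:+→3 13:+→4 … peak 4.

4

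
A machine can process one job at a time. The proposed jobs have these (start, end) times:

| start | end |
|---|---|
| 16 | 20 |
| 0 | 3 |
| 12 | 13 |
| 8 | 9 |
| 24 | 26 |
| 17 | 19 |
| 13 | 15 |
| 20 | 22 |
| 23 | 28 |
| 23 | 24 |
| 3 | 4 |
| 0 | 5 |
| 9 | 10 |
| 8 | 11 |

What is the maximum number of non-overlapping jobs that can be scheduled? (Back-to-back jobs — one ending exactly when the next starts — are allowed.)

Order by finish time; keep every interval that doesn't clash with the previous kept one.
By end time: (0,3), (3,4), (0,5), (8,9), (9,10), (8,11), (12,13), (13,15), (17,19), (16,20), (20,22), (23,24), (24,26), (23,28).
Pick (0,3); next start ≥ 3 → (3,4); next start ≥ 4 → (8,9); next start ≥ 9 → (9,10); next start ≥ 10 → (12,13); next start ≥ 13 → (13,15); next start ≥ 15 → (17,19); next start ≥ 19 → (20,22); next start ≥ 22 → (23,24); next start ≥ 24 → (24,26).
Selected 10 jobs.

10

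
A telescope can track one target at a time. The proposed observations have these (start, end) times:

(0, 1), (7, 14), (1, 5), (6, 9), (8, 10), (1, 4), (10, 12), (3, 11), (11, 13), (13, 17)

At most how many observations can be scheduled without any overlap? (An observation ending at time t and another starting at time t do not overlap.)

Sort by end time and greedily take each interval whose start is ≥ the last chosen end.
By end time: (0,1), (1,4), (1,5), (6,9), (8,10), (3,11), (10,12), (11,13), (7,14), (13,17).
Pick (0,1); next start ≥ 1 → (1,4); next start ≥ 4 → (6,9); next start ≥ 9 → (10,12); next start ≥ 12 → (13,17).
Selected 5 observations.

5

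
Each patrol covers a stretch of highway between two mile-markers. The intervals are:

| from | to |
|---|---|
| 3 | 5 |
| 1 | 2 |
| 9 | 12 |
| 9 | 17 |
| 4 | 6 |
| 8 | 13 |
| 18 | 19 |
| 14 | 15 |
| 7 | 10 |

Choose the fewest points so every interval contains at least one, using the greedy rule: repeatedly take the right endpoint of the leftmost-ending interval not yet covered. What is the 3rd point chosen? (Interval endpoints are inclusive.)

10

Process intervals by earliest right end; each time one isn't hit yet, stab at its right endpoint.
Sorted: [1,2] [3,5] [4,6] [7,10] [9,12] [8,13] [14,15] [9,17] [18,19]
{[1,2]} hit by 2; {[3,5],[4,6]} hit by 5; {[7,10],[9,12],[8,13]} hit by 10; {[14,15],[9,17]} hit by 15; {[18,19]} hit by 19.
Points: 2, 5, 10, 15, 19 (5 total).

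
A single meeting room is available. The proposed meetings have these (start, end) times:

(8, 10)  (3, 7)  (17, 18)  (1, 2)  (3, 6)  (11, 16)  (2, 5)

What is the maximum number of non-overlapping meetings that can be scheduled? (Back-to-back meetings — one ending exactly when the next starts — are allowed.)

By end time: (1,2), (2,5), (3,6), (3,7), (8,10), (11,16), (17,18).
Pick (1,2); next start ≥ 2 → (2,5); next start ≥ 5 → (8,10); next start ≥ 10 → (11,16); next start ≥ 16 → (17,18).
Selected 5 meetings.

5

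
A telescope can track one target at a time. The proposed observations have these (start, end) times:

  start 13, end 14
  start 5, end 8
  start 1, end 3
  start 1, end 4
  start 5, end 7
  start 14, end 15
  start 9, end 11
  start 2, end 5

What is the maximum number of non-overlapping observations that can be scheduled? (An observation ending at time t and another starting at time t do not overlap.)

5

Sorted by end: (1,3)  (1,4)  (2,5)  (5,7)  (5,8)  (9,11)  (13,14)  (14,15)
take (1,3); skip (1,4); take (5,7); take (9,11); take (13,14); take (14,15).
Selected 5 observations.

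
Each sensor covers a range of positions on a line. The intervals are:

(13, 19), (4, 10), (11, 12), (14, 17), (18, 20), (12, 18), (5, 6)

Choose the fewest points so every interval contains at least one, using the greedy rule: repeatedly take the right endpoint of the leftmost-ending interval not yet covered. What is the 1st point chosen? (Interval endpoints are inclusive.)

Process intervals by earliest right end; each time one isn't hit yet, stab at its right endpoint.
By right end: [5,6]  [4,10]  [11,12]  [14,17]  [12,18]  [13,19]  [18,20]
[5,6] uncovered → point at 6; [11,12] uncovered → point at 12; [14,17] uncovered → point at 17; [18,20] uncovered → point at 20.
Points: 6, 12, 17, 20 (4 total).

6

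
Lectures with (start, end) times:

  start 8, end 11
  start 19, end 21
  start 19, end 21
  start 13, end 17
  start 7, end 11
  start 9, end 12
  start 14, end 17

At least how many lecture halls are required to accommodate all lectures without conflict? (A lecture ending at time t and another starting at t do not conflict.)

3

Count concurrent intervals with a sweep; the peak is the room count.
Events (time:±→running): 7:+→1 8:+→2 9:+→3 … peak 3.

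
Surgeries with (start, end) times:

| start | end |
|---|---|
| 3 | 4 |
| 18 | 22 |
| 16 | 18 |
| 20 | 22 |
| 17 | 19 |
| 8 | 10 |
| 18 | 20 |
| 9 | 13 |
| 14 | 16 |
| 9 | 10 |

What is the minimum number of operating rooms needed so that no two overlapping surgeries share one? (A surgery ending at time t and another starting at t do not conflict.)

Events (time:±→running): 3:+→1 4:-→0 8:+→1 9:+→2 9:+→3 … peak 3.

3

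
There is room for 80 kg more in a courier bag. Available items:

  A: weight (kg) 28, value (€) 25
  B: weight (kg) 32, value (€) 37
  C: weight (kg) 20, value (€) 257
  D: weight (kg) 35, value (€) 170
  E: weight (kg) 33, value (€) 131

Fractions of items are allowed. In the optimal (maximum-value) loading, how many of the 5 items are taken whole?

2

Greedy by value/weight ratio, highest first.
Ratios (sorted): C 12.85, D 4.86, E 3.97, B 1.16, A 0.89
take C (20 @ 257); take D (35 @ 170); take 25/33 of E → 99.24. Capacity used 80/80.
2 item(s) taken whole; one partial (take 25/33 of E).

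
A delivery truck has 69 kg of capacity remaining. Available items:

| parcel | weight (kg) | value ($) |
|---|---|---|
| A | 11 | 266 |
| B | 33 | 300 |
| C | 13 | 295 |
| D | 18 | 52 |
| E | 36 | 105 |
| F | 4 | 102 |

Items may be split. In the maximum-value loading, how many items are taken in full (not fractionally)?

Ratios (sorted): F 25.50, A 24.18, C 22.69, B 9.09, E 2.92, D 2.89
take F (4 @ 102); take A (11 @ 266); take C (13 @ 295); take B (33 @ 300); take 8/36 of E → 23.33. Capacity used 69/69.
4 item(s) taken whole; one partial (take 8/36 of E).

4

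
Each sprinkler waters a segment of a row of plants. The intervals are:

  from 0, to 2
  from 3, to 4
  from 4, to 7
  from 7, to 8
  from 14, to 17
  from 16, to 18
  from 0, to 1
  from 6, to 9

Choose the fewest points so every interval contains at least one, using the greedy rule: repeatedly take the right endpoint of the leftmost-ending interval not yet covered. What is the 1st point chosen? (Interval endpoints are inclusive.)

Sorted: [0,1] [0,2] [3,4] [4,7] [7,8] [6,9] [14,17] [16,18]
{[0,1],[0,2]} hit by 1; {[3,4],[4,7]} hit by 4; {[7,8],[6,9]} hit by 8; {[14,17],[16,18]} hit by 17.
Points: 1, 4, 8, 17 (4 total).

1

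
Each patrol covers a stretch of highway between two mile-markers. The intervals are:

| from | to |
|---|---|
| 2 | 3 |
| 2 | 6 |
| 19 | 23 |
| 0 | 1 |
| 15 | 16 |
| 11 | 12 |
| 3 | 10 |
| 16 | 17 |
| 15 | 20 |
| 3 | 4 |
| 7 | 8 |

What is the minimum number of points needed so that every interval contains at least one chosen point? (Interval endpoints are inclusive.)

Process intervals by earliest right end; each time one isn't hit yet, stab at its right endpoint.
Sorted: [0,1] [2,3] [3,4] [2,6] [7,8] [3,10] [11,12] [15,16] [16,17] [15,20] [19,23]
{[0,1]} hit by 1; {[2,3],[3,4],[2,6]} hit by 3; {[7,8],[3,10]} hit by 8; {[11,12]} hit by 12; {[15,16],[16,17],[15,20]} hit by 16; {[19,23]} hit by 23.
Points: 1, 3, 8, 12, 16, 23 (6 total).

6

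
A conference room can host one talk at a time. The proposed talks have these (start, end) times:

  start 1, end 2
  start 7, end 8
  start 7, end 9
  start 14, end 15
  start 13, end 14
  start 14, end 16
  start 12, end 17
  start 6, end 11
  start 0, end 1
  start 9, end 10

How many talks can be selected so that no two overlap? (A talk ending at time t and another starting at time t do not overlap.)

Sort by end time and greedily take each interval whose start is ≥ the last chosen end.
By end time: (0,1), (1,2), (7,8), (7,9), (9,10), (6,11), (13,14), (14,15), (14,16), (12,17).
Pick (0,1); next start ≥ 1 → (1,2); next start ≥ 2 → (7,8); next start ≥ 8 → (9,10); next start ≥ 10 → (13,14); next start ≥ 14 → (14,15).
Selected 6 talks.

6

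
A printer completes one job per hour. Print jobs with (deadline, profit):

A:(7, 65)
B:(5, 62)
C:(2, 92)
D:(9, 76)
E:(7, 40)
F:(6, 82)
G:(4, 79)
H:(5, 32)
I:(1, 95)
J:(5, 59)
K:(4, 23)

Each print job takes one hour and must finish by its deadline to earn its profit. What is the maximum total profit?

By profit: I(d1,95), C(d2,92), F(d6,82), G(d4,79), D(d9,76), A(d7,65), B(d5,62), J(d5,59), E(d7,40), H(d5,32), K(d4,23)
I→slot 1; C→slot 2; F→slot 6; G→slot 4; D→slot 9; A→slot 7; B→slot 5; J→slot 3; E skipped; H skipped; K skipped.
Profit = 95 + 92 + 59 + 79 + 62 + 82 + 65 + 76 = 610

610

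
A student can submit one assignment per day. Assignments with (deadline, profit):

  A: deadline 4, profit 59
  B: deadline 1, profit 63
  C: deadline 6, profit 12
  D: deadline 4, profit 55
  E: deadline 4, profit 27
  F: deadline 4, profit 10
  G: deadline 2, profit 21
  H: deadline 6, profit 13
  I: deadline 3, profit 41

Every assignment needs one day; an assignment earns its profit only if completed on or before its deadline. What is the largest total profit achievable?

Profit order: B=63 A=59 D=55 I=41 E=27 G=21 H=13 C=12 F=10
Assign: B→slot 1, A→slot 4, D→slot 3, I→slot 2, E skipped, G skipped, H→slot 6, C→slot 5, F skipped.
Slots: [1:B] [2:I] [3:D] [4:A] [5:C] [6:H]
Profit = 63 + 41 + 55 + 59 + 12 + 13 = 243

243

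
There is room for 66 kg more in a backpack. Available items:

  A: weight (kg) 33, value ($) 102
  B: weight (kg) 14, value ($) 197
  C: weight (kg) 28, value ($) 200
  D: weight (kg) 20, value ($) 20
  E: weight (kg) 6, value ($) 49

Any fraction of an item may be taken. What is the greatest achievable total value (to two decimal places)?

Greedy by value/weight ratio, highest first.
Ratios (sorted): B 14.07, E 8.17, C 7.14, A 3.09, D 1.00
take B (14 @ 197); take E (6 @ 49); take C (28 @ 200); take 18/33 of A → 55.64. Capacity used 66/66.
Total value = 501.64

501.64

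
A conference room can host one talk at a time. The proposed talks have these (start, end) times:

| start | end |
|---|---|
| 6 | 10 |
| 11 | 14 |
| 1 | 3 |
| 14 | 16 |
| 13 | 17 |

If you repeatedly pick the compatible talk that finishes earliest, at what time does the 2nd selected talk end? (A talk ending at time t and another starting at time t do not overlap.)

10

Sorted by end: (1,3)  (6,10)  (11,14)  (14,16)  (13,17)
take (1,3); take (6,10); take (11,14); take (14,16); skip (13,17).
Selected: (1,3) (6,10) (11,14) (14,16)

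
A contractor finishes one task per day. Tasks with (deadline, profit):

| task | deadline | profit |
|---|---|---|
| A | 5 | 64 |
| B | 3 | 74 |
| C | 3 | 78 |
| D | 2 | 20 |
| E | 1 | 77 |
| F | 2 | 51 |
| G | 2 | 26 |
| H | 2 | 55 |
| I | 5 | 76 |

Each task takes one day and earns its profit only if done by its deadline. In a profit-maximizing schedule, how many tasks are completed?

Take jobs in profit order; each goes to the latest open slot no later than its deadline.
By profit: C(d3,78), E(d1,77), I(d5,76), B(d3,74), A(d5,64), H(d2,55), F(d2,51), G(d2,26), D(d2,20)
C→slot 3; E→slot 1; I→slot 5; B→slot 2; A→slot 4; H skipped; F skipped; G skipped; D skipped.
5 of 9 scheduled.

5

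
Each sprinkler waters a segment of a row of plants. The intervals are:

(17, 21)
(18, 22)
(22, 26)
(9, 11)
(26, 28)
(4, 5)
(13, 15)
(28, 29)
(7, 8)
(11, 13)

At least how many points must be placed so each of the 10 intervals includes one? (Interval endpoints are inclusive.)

Process intervals by earliest right end; each time one isn't hit yet, stab at its right endpoint.
Sorted: [4,5] [7,8] [9,11] [11,13] [13,15] [17,21] [18,22] [22,26] [26,28] [28,29]
{[4,5]} hit by 5; {[7,8]} hit by 8; {[9,11],[11,13]} hit by 11; {[13,15]} hit by 15; {[17,21],[18,22]} hit by 21; {[22,26],[26,28]} hit by 26; {[28,29]} hit by 29.
Points: 5, 8, 11, 15, 21, 26, 29 (7 total).

7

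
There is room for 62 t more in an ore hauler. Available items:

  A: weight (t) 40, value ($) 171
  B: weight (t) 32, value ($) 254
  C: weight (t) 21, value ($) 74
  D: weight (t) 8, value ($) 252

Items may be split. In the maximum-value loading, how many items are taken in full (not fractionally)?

2

Ratios (sorted): D 31.50, B 7.94, A 4.28, C 3.52
take D (8 @ 252); take B (32 @ 254); take 22/40 of A → 94.05. Capacity used 62/62.
2 item(s) taken whole; one partial (take 22/40 of A).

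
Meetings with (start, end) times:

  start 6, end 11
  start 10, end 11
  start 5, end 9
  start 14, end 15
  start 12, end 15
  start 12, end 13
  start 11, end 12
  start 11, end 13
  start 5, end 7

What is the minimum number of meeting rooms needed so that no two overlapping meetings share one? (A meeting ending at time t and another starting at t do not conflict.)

Events (time:±→running): 5:+→1 5:+→2 6:+→3 … peak 3.

3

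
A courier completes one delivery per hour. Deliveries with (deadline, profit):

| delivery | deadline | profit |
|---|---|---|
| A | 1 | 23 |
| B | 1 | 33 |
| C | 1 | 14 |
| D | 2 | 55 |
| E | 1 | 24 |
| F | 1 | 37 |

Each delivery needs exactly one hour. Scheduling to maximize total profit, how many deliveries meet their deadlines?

Take jobs in profit order; each goes to the latest open slot no later than its deadline.
Profit order: D=55 F=37 B=33 E=24 A=23 C=14
Assign: D→slot 2, F→slot 1, B skipped, E skipped, A skipped, C skipped.
Slots: [1:F] [2:D]
2 of 6 scheduled.

2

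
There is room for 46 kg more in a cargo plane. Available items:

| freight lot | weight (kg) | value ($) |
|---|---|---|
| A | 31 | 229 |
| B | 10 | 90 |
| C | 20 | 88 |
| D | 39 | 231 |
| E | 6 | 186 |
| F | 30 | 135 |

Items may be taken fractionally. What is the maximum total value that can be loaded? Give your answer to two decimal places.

497.61

Sort by value per unit weight and fill in that order.
Order: E (186/6=31.00) > B (90/10=9.00) > A (229/31=7.39) > D (231/39=5.92) > F (135/30=4.50) > C (88/20=4.40)
Fill: take E (6 @ 186) → take B (10 @ 90) → take 30/31 of A → 221.61; 46/46 used.
Total value = 497.61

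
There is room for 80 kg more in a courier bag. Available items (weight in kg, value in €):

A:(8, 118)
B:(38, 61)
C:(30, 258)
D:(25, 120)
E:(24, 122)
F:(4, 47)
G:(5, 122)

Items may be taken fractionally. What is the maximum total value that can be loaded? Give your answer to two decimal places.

Sort by value per unit weight and fill in that order.
Ratios (sorted): G 24.40, A 14.75, F 11.75, C 8.60, E 5.08, D 4.80, B 1.61
take G (5 @ 122); take A (8 @ 118); take F (4 @ 47); take C (30 @ 258); take E (24 @ 122); take 9/25 of D → 43.20. Capacity used 80/80.
Total value = 710.20

710.20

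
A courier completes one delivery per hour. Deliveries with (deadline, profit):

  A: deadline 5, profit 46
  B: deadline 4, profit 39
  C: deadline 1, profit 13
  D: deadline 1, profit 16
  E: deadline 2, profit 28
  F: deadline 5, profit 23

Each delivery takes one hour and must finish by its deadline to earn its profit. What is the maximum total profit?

152

By profit: A(d5,46), B(d4,39), E(d2,28), F(d5,23), D(d1,16), C(d1,13)
A→slot 5; B→slot 4; E→slot 2; F→slot 3; D→slot 1; C skipped.
Profit = 16 + 28 + 23 + 39 + 46 = 152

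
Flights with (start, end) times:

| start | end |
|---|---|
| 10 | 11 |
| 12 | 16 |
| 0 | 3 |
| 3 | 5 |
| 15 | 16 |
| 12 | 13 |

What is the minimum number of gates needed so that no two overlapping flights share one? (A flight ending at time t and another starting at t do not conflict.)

starts: [0, 3, 10, 12, 12, 15]
ends:   [3, 5, 11, 13, 16, 16]
s0→1 e3→0 s3→1 e5→0 s10→1 e11→0 s12→1 s12→2  — peak 2.

2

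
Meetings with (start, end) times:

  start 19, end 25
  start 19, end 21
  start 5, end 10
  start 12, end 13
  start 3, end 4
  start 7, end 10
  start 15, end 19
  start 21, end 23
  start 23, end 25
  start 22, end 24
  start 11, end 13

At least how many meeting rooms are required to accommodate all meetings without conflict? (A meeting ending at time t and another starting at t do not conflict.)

The answer is the maximum number of intervals overlapping at any instant.
Events (time:±→running): 3:+→1 4:-→0 5:+→1 7:+→2 10:-→1 10:-→0 11:+→1 12:+→2 13:-→1 13:-→0 15:+→1 19:-→0 19:+→1 19:+→2 21:-→1 21:+→2 22:+→3 … peak 3.

3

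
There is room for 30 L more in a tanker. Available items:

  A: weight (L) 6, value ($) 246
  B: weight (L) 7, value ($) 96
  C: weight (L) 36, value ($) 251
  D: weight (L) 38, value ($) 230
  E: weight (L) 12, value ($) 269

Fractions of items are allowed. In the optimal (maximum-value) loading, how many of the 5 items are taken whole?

Ratios (sorted): A 41.00, E 22.42, B 13.71, C 6.97, D 6.05
take A (6 @ 246); take E (12 @ 269); take B (7 @ 96); take 5/36 of C → 34.86. Capacity used 30/30.
3 item(s) taken whole; one partial (take 5/36 of C).

3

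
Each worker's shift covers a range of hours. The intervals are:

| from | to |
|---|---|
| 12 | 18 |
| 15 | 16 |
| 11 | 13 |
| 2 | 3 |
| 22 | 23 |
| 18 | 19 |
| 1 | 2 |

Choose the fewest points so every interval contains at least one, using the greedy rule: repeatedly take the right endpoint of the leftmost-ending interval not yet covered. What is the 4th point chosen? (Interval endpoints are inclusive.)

Sort by right endpoint; whenever an interval is uncovered, place a point at its right end.
Sorted: [1,2] [2,3] [11,13] [15,16] [12,18] [18,19] [22,23]
{[1,2],[2,3]} hit by 2; {[11,13]} hit by 13; {[15,16],[12,18]} hit by 16; {[18,19]} hit by 19; {[22,23]} hit by 23.
Points: 2, 13, 16, 19, 23 (5 total).

19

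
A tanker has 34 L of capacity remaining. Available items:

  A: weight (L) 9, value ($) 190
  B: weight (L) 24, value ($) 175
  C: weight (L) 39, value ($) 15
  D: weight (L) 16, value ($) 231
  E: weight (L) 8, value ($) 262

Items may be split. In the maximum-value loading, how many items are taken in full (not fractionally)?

3

Sort by value per unit weight and fill in that order.
Ratios (sorted): E 32.75, A 21.11, D 14.44, B 7.29, C 0.38
take E (8 @ 262); take A (9 @ 190); take D (16 @ 231); take 1/24 of B → 7.29. Capacity used 34/34.
3 item(s) taken whole; one partial (take 1/24 of B).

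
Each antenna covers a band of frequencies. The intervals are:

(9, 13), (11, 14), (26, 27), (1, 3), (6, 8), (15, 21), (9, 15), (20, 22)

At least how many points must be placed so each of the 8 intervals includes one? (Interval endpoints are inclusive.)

By right end: [1,3]  [6,8]  [9,13]  [11,14]  [9,15]  [15,21]  [20,22]  [26,27]
[1,3] uncovered → point at 3; [6,8] uncovered → point at 8; [9,13] uncovered → point at 13; [15,21] uncovered → point at 21; [26,27] uncovered → point at 27.
Points: 3, 8, 13, 21, 27 (5 total).

5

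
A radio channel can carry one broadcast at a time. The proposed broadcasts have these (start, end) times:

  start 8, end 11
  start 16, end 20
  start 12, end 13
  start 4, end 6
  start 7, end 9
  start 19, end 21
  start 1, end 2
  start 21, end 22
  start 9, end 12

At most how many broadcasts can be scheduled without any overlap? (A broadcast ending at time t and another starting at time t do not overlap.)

7

Sorted by end: (1,2)  (4,6)  (7,9)  (8,11)  (9,12)  (12,13)  (16,20)  (19,21)  (21,22)
take (1,2); take (4,6); take (7,9); take (9,12); take (12,13); take (16,20); take (21,22).
Selected 7 broadcasts.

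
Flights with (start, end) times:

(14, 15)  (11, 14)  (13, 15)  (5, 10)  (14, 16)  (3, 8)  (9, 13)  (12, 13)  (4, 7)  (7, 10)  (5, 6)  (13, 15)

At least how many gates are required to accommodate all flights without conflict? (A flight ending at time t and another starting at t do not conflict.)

4

Count concurrent intervals with a sweep; the peak is the room count.
starts: [3, 4, 5, 5, 7, 9, 11, 12, 13, 13, 14, 14]
ends:   [6, 7, 8, 10, 10, 13, 13, 14, 15, 15, 15, 16]
s3→1 s4→2 s5→3 s5→4  — peak 4.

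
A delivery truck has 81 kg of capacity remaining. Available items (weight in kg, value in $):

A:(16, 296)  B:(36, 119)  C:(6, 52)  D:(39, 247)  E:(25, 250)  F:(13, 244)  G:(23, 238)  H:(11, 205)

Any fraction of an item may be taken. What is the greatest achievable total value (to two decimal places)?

1163.00

Greedy by value/weight ratio, highest first.
Order: F (244/13=18.77) > H (205/11=18.64) > A (296/16=18.50) > G (238/23=10.35) > E (250/25=10.00) > C (52/6=8.67) > D (247/39=6.33) > B (119/36=3.31)
Fill: take F (13 @ 244) → take H (11 @ 205) → take A (16 @ 296) → take G (23 @ 238) → take 18/25 of E → 180.00; 81/81 used.
Total value = 1163.00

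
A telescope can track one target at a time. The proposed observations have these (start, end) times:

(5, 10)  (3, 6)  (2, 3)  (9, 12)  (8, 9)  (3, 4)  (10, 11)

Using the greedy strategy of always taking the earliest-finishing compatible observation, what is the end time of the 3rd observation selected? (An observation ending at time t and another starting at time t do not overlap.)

Sorted by end: (2,3)  (3,4)  (3,6)  (8,9)  (5,10)  (10,11)  (9,12)
take (2,3); take (3,4); take (8,9); take (10,11).
Selected: (2,3) (3,4) (8,9) (10,11)

9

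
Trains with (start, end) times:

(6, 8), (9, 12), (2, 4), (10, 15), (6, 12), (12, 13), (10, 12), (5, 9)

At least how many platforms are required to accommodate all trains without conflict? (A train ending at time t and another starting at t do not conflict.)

Count concurrent intervals with a sweep; the peak is the room count.
starts: [2, 5, 6, 6, 9, 10, 10, 12]
ends:   [4, 8, 9, 12, 12, 12, 13, 15]
s2→1 e4→0 s5→1 s6→2 s6→3 e8→2 e9→1 s9→2 s10→3 s10→4  — peak 4.

4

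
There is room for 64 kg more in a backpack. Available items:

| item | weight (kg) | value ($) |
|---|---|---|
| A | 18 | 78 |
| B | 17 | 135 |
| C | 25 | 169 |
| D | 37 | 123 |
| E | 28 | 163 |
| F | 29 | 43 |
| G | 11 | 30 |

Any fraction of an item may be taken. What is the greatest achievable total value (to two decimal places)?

432.07

Order: B (135/17=7.94) > C (169/25=6.76) > E (163/28=5.82) > A (78/18=4.33) > D (123/37=3.32) > G (30/11=2.73) > F (43/29=1.48)
Fill: take B (17 @ 135) → take C (25 @ 169) → take 22/28 of E → 128.07; 64/64 used.
Total value = 432.07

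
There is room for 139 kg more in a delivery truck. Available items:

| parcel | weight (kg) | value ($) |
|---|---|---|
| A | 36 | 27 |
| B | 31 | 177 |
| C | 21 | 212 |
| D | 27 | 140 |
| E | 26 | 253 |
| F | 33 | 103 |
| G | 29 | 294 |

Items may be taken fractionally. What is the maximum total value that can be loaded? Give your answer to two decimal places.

Greedy by value/weight ratio, highest first.
Order: G (294/29=10.14) > C (212/21=10.10) > E (253/26=9.73) > B (177/31=5.71) > D (140/27=5.19) > F (103/33=3.12) > A (27/36=0.75)
Fill: take G (29 @ 294) → take C (21 @ 212) → take E (26 @ 253) → take B (31 @ 177) → take D (27 @ 140) → take 5/33 of F → 15.61; 139/139 used.
Total value = 1091.61

1091.61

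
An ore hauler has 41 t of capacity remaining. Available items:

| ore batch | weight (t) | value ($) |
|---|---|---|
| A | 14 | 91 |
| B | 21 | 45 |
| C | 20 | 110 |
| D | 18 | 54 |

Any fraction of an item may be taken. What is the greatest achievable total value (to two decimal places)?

222.00

Order: A (91/14=6.50) > C (110/20=5.50) > D (54/18=3.00) > B (45/21=2.14)
Fill: take A (14 @ 91) → take C (20 @ 110) → take 7/18 of D → 21.00; 41/41 used.
Total value = 222.00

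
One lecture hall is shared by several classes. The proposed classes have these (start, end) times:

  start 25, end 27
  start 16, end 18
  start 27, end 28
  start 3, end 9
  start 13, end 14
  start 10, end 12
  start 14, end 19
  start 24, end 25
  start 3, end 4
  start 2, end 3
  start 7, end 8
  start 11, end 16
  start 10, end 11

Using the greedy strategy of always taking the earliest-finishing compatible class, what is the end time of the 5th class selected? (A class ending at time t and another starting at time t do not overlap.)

14

Greedy by earliest finish: after sorting by end time, pick each interval compatible with the last pick.
Sorted by end: (2,3)  (3,4)  (7,8)  (3,9)  (10,11)  (10,12)  (13,14)  (11,16)  (16,18)  (14,19)  (24,25)  (25,27)  (27,28)
take (2,3); take (3,4); take (7,8); take (10,11); take (13,14); take (16,18); take (24,25); take (25,27); take (27,28).
Selected: (2,3) (3,4) (7,8) (10,11) (13,14) (16,18) (24,25) (25,27) (27,28)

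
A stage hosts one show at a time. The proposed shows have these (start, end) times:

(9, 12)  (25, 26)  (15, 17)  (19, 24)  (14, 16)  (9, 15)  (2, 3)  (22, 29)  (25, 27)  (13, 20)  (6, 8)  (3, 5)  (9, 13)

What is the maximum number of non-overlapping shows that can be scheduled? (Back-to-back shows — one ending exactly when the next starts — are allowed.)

Order by finish time; keep every interval that doesn't clash with the previous kept one.
By end time: (2,3), (3,5), (6,8), (9,12), (9,13), (9,15), (14,16), (15,17), (13,20), (19,24), (25,26), (25,27), (22,29).
Pick (2,3); next start ≥ 3 → (3,5); next start ≥ 5 → (6,8); next start ≥ 8 → (9,12); next start ≥ 12 → (14,16); next start ≥ 16 → (19,24); next start ≥ 24 → (25,26).
Selected 7 shows.

7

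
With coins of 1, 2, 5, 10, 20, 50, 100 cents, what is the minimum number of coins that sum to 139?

6

Greedy: take as many of the largest coin as possible, then repeat with the remainder.
139 = 1×100 + 1×20 + 1×10 + 1×5 + 2×2
Total coins = 1 + 1 + 1 + 1 + 2 = 6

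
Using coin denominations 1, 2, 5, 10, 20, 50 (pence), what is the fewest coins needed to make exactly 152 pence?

4

152 = 3×50 + 1×2
Total coins = 3 + 1 = 4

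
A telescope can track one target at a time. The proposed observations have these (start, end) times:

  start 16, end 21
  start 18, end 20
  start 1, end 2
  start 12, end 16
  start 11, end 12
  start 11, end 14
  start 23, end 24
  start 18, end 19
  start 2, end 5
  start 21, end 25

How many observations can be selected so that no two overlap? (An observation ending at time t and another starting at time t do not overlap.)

6

Order by finish time; keep every interval that doesn't clash with the previous kept one.
By end time: (1,2), (2,5), (11,12), (11,14), (12,16), (18,19), (18,20), (16,21), (23,24), (21,25).
Pick (1,2); next start ≥ 2 → (2,5); next start ≥ 5 → (11,12); next start ≥ 12 → (12,16); next start ≥ 16 → (18,19); next start ≥ 19 → (23,24).
Selected 6 observations.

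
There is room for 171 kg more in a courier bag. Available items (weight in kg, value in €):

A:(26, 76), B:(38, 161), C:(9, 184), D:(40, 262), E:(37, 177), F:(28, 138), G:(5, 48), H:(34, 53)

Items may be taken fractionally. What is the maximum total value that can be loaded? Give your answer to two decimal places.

Order: C (184/9=20.44) > G (48/5=9.60) > D (262/40=6.55) > F (138/28=4.93) > E (177/37=4.78) > B (161/38=4.24) > A (76/26=2.92) > H (53/34=1.56)
Fill: take C (9 @ 184) → take G (5 @ 48) → take D (40 @ 262) → take F (28 @ 138) → take E (37 @ 177) → take B (38 @ 161) → take 14/26 of A → 40.92; 171/171 used.
Total value = 1010.92

1010.92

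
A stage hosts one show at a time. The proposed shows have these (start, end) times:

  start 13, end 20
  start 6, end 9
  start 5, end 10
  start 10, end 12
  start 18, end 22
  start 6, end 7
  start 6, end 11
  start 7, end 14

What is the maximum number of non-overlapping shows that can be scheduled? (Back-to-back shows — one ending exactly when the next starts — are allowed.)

3

Greedy by earliest finish: after sorting by end time, pick each interval compatible with the last pick.
Sorted by end: (6,7)  (6,9)  (5,10)  (6,11)  (10,12)  (7,14)  (13,20)  (18,22)
take (6,7); skip (5,10); skip (6,11); take (10,12); take (13,20).
Selected 3 shows.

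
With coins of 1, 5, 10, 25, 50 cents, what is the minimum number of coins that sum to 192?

Greedy: take as many of the largest coin as possible, then repeat with the remainder.
192 − 3×50→42 − 1×25→17 − 1×10→7 − 1×5→2 − 2×1→0
Total coins = 3 + 1 + 1 + 1 + 2 = 8

8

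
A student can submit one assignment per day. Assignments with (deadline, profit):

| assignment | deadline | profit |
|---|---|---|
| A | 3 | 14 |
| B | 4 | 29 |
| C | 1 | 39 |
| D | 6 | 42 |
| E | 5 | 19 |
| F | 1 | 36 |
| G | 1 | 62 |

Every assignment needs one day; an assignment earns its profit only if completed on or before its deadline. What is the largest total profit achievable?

Sort by profit descending; place each in the latest free slot ≤ its deadline.
By profit: G(d1,62), D(d6,42), C(d1,39), F(d1,36), B(d4,29), E(d5,19), A(d3,14)
G→slot 1; D→slot 6; C skipped; F skipped; B→slot 4; E→slot 5; A→slot 3.
Profit = 62 + 14 + 29 + 19 + 42 = 166

166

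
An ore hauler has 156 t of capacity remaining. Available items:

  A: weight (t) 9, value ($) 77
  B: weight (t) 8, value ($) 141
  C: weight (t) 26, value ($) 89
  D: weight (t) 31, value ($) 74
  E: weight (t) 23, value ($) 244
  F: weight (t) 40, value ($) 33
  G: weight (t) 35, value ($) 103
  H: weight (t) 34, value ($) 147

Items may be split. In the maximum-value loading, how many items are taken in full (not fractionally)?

Sort by value per unit weight and fill in that order.
Ratios (sorted): B 17.62, E 10.61, A 8.56, H 4.32, C 3.42, G 2.94, D 2.39, F 0.82
take B (8 @ 141); take E (23 @ 244); take A (9 @ 77); take H (34 @ 147); take C (26 @ 89); take G (35 @ 103); take 21/31 of D → 50.13. Capacity used 156/156.
6 item(s) taken whole; one partial (take 21/31 of D).

6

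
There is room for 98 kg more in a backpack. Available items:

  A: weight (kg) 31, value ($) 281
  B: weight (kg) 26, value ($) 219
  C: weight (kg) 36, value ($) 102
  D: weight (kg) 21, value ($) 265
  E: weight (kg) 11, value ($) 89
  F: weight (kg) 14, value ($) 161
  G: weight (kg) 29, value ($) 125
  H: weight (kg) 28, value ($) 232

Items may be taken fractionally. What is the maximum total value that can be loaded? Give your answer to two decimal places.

975.71

Order: D (265/21=12.62) > F (161/14=11.50) > A (281/31=9.06) > B (219/26=8.42) > H (232/28=8.29) > E (89/11=8.09) > G (125/29=4.31) > C (102/36=2.83)
Fill: take D (21 @ 265) → take F (14 @ 161) → take A (31 @ 281) → take B (26 @ 219) → take 6/28 of H → 49.71; 98/98 used.
Total value = 975.71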